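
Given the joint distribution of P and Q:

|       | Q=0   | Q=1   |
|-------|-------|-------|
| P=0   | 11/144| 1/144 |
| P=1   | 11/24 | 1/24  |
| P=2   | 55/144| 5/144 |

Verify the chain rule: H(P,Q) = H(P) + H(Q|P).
Left side:
H(P,Q) = -[(11/144)·log₂(11/144) + (1/144)·log₂(1/144) + (11/24)·log₂(11/24) + (1/24)·log₂(1/24) + (55/144)·log₂(55/144) + (5/144)·log₂(5/144)]
  = 0.2834 + 0.0498 + 0.5159 + 0.1910 + 0.5304 + 0.1683
  = 1.7388 bits

Right side:
Marginal P(P) (row sums):
  P(P=0) = 11/144 + 1/144 = 1/12
  P(P=1) = 11/24 + 1/24 = 1/2
  P(P=2) = 55/144 + 5/144 = 5/12
H(P) = -[(1/12)·log₂(1/12) + (1/2)·log₂(1/2) + (5/12)·log₂(5/12)]
  = 0.2987 + 0.5000 + 0.5263
  = 1.3250 bits
H(Q|P) = -Σ P(P,Q)·log₂ P(Q|P), where P(Q|P) = P(P,Q) / P(P)
  (P=0,Q=0): P(Q|P) = (11/144)/(1/12) = 11/12;  -(11/144)·log₂(11/12) = 0.0096
  (P=0,Q=1): P(Q|P) = (1/144)/(1/12) = 1/12;  -(1/144)·log₂(1/12) = 0.0249
  (P=1,Q=0): P(Q|P) = (11/24)/(1/2) = 11/12;  -(11/24)·log₂(11/12) = 0.0575
  (P=1,Q=1): P(Q|P) = (1/24)/(1/2) = 1/12;  -(1/24)·log₂(1/12) = 0.1494
  (P=2,Q=0): P(Q|P) = (55/144)/(5/12) = 11/12;  -(55/144)·log₂(11/12) = 0.0479
  (P=2,Q=1): P(Q|P) = (5/144)/(5/12) = 1/12;  -(5/144)·log₂(1/12) = 0.1245
H(Q|P) = 0.0096 + 0.0249 + 0.0575 + 0.1494 + 0.0479 + 0.1245
  = 0.4138 bits
H(P) + H(Q|P) = 1.3250 + 0.4138 = 1.7388 bits

Both sides equal 1.7388 bits, so the chain rule holds ✓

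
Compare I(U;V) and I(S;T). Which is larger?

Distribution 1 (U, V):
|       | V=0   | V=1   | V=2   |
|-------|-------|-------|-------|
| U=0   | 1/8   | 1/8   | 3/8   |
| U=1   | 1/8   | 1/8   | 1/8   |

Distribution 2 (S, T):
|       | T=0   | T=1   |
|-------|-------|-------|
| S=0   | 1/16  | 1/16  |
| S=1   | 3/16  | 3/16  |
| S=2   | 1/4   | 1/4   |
Distribution 1 (U, V):
Marginal P(U) (row sums):
  P(U=0) = 1/8 + 1/8 + 3/8 = 5/8
  P(U=1) = 1/8 + 1/8 + 1/8 = 3/8
Marginal P(V) (column sums):
  P(V=0) = 1/8 + 1/8 = 1/4
  P(V=1) = 1/8 + 1/8 = 1/4
  P(V=2) = 3/8 + 1/8 = 1/2

H(U) = -[(5/8)·log₂(5/8) + (3/8)·log₂(3/8)]
  = 0.4238 + 0.5306
  = 0.9544 bits
H(V) = -[(1/4)·log₂(1/4) + (1/4)·log₂(1/4) + (1/2)·log₂(1/2)]
  = 0.5000 + 0.5000 + 0.5000
  = 1.5000 bits
H(U,V) = -[(1/8)·log₂(1/8) + (1/8)·log₂(1/8) + (3/8)·log₂(3/8) + (1/8)·log₂(1/8) + (1/8)·log₂(1/8) + (1/8)·log₂(1/8)]
  = 0.3750 + 0.3750 + 0.5306 + 0.3750 + 0.3750 + 0.3750
  = 2.4056 bits

I(U;V) = H(U) + H(V) - H(U,V)
  = 0.9544 + 1.5000 - 2.4056
  = 0.0488 bits

Distribution 2 (S, T):
Marginal P(S) (row sums):
  P(S=0) = 1/16 + 1/16 = 1/8
  P(S=1) = 3/16 + 3/16 = 3/8
  P(S=2) = 1/4 + 1/4 = 1/2
Marginal P(T) (column sums):
  P(T=0) = 1/16 + 3/16 + 1/4 = 1/2
  P(T=1) = 1/16 + 3/16 + 1/4 = 1/2

H(S) = -[(1/8)·log₂(1/8) + (3/8)·log₂(3/8) + (1/2)·log₂(1/2)]
  = 0.3750 + 0.5306 + 0.5000
  = 1.4056 bits
H(T) = -[(1/2)·log₂(1/2) + (1/2)·log₂(1/2)]
  = 0.5000 + 0.5000
  = 1.0000 bits
H(S,T) = -[(1/16)·log₂(1/16) + (1/16)·log₂(1/16) + (3/16)·log₂(3/16) + (3/16)·log₂(3/16) + (1/4)·log₂(1/4) + (1/4)·log₂(1/4)]
  = 0.2500 + 0.2500 + 0.4528 + 0.4528 + 0.5000 + 0.5000
  = 2.4056 bits

I(S;T) = H(S) + H(T) - H(S,T)
  = 1.4056 + 1.0000 - 2.4056
  = 0.0000 bits

I(U;V) = 0.0488 bits > I(S;T) = 0.0000 bits, so (U, V) has the higher mutual information (stronger dependence).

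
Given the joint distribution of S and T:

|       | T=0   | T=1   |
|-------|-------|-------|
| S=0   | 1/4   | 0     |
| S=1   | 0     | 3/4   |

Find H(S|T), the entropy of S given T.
Marginal P(T) (column sums):
  P(T=0) = 1/4 + 0 = 1/4
  P(T=1) = 0 + 3/4 = 3/4

H(S|T) = -Σ P(S,T)·log₂ P(S|T), where P(S|T) = P(S,T) / P(T)
  (cells with P(S,T) = 0 contribute 0)
  (S=0,T=0): P(S|T) = (1/4)/(1/4) = 1;  -(1/4)·log₂(1) = 0.0000
  (S=1,T=1): P(S|T) = (3/4)/(3/4) = 1;  -(3/4)·log₂(1) = 0.0000
H(S|T) = 0.0000 + 0.0000
  = 0.0000 bits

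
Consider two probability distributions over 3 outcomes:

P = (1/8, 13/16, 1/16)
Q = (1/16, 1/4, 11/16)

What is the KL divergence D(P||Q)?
D(P||Q) = Σ P(i) log₂(P(i)/Q(i))
  i=0: (1/8) × log₂((1/8)/(1/16)) = (1/8) × log₂(2) = 0.1250
  i=1: (13/16) × log₂((13/16)/(1/4)) = (13/16) × log₂(13/4) = 1.3816
  i=2: (1/16) × log₂((1/16)/(11/16)) = (1/16) × log₂(1/11) = -0.2162
D(P||Q) = 0.1250 + 1.3816 - 0.2162
  = 1.2904 bits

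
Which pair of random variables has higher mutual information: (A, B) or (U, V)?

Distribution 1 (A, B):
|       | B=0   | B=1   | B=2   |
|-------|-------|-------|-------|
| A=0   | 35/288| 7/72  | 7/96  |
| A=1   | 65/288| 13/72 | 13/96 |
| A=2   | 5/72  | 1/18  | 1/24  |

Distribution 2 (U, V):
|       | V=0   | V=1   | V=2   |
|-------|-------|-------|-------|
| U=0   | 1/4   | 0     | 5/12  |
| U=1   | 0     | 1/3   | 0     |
Distribution 1 (A, B):
Marginal P(A) (row sums):
  P(A=0) = 35/288 + 7/72 + 7/96 = 7/24
  P(A=1) = 65/288 + 13/72 + 13/96 = 13/24
  P(A=2) = 5/72 + 1/18 + 1/24 = 1/6
Marginal P(B) (column sums):
  P(B=0) = 35/288 + 65/288 + 5/72 = 5/12
  P(B=1) = 7/72 + 13/72 + 1/18 = 1/3
  P(B=2) = 7/96 + 13/96 + 1/24 = 1/4

H(A) = -[(7/24)·log₂(7/24) + (13/24)·log₂(13/24) + (1/6)·log₂(1/6)]
  = 0.5185 + 0.4791 + 0.4308
  = 1.4284 bits
H(B) = -[(5/12)·log₂(5/12) + (1/3)·log₂(1/3) + (1/4)·log₂(1/4)]
  = 0.5263 + 0.5283 + 0.5000
  = 1.5546 bits
H(A,B) = -[(35/288)·log₂(35/288) + (7/72)·log₂(7/72) + (7/96)·log₂(7/96) + (65/288)·log₂(65/288) + (13/72)·log₂(13/72) + (13/96)·log₂(13/96) + (5/72)·log₂(5/72) + (1/18)·log₂(1/18) + (1/24)·log₂(1/24)]
  = 0.3695 + 0.3269 + 0.2755 + 0.4847 + 0.4459 + 0.3906 + 0.2672 + 0.2317 + 0.1910
  = 2.9830 bits

I(A;B) = H(A) + H(B) - H(A,B)
  = 1.4284 + 1.5546 - 2.9830
  = 0.0000 bits

Distribution 2 (U, V):
Marginal P(U) (row sums):
  P(U=0) = 1/4 + 0 + 5/12 = 2/3
  P(U=1) = 0 + 1/3 + 0 = 1/3
Marginal P(V) (column sums):
  P(V=0) = 1/4 + 0 = 1/4
  P(V=1) = 0 + 1/3 = 1/3
  P(V=2) = 5/12 + 0 = 5/12

H(U) = -[(2/3)·log₂(2/3) + (1/3)·log₂(1/3)]
  = 0.3900 + 0.5283
  = 0.9183 bits
H(V) = -[(1/4)·log₂(1/4) + (1/3)·log₂(1/3) + (5/12)·log₂(5/12)]
  = 0.5000 + 0.5283 + 0.5263
  = 1.5546 bits
H(U,V) = -[(1/4)·log₂(1/4) + (5/12)·log₂(5/12) + (1/3)·log₂(1/3)]
  = 0.5000 + 0.5263 + 0.5283
  = 1.5546 bits

I(U;V) = H(U) + H(V) - H(U,V)
  = 0.9183 + 1.5546 - 1.5546
  = 0.9183 bits

I(U;V) = 0.9183 bits > I(A;B) = 0.0000 bits, so (U, V) has the higher mutual information (stronger dependence).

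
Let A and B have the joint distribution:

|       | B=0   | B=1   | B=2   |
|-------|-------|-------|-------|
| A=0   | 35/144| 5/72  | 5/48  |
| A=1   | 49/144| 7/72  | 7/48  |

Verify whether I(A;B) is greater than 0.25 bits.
Marginal P(A) (row sums):
  P(A=0) = 35/144 + 5/72 + 5/48 = 5/12
  P(A=1) = 49/144 + 7/72 + 7/48 = 7/12
Marginal P(B) (column sums):
  P(B=0) = 35/144 + 49/144 = 7/12
  P(B=1) = 5/72 + 7/72 = 1/6
  P(B=2) = 5/48 + 7/48 = 1/4

H(A) = -[(5/12)·log₂(5/12) + (7/12)·log₂(7/12)]
  = 0.5263 + 0.4536
  = 0.9799 bits
H(B) = -[(7/12)·log₂(7/12) + (1/6)·log₂(1/6) + (1/4)·log₂(1/4)]
  = 0.4536 + 0.4308 + 0.5000
  = 1.3844 bits
H(A,B) = -[(35/144)·log₂(35/144) + (5/72)·log₂(5/72) + (5/48)·log₂(5/48) + (49/144)·log₂(49/144) + (7/72)·log₂(7/72) + (7/48)·log₂(7/48)]
  = 0.4960 + 0.2672 + 0.3399 + 0.5292 + 0.3269 + 0.4051
  = 2.3643 bits

I(A;B) = H(A) + H(B) - H(A,B)
  = 0.9799 + 1.3844 - 2.3643
  = 0.0000 bits

No. I(A;B) = 0.0000 bits, which is ≤ 0.25 bits.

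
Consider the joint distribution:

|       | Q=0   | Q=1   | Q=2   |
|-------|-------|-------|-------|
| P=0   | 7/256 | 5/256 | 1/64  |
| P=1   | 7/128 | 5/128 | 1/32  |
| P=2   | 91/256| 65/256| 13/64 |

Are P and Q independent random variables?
Marginal P(P) (row sums):
  P(P=0) = 7/256 + 5/256 + 1/64 = 1/16
  P(P=1) = 7/128 + 5/128 + 1/32 = 1/8
  P(P=2) = 91/256 + 65/256 + 13/64 = 13/16
Marginal P(Q) (column sums):
  P(Q=0) = 7/256 + 7/128 + 91/256 = 7/16
  P(Q=1) = 5/256 + 5/128 + 65/256 = 5/16
  P(Q=2) = 1/64 + 1/32 + 13/64 = 1/4

P and Q are independent iff P(P=i,Q=j) = P(P=i)·P(Q=j) for every cell.
  P(P=0)·P(Q=0) = 1/16 × 7/16 = 7/256 = P(P=0,Q=0) ✓
  P(P=0)·P(Q=1) = 1/16 × 5/16 = 5/256 = P(P=0,Q=1) ✓
  P(P=0)·P(Q=2) = 1/16 × 1/4 = 1/64 = P(P=0,Q=2) ✓
  P(P=1)·P(Q=0) = 1/8 × 7/16 = 7/128 = P(P=1,Q=0) ✓
  P(P=1)·P(Q=1) = 1/8 × 5/16 = 5/128 = P(P=1,Q=1) ✓
  P(P=1)·P(Q=2) = 1/8 × 1/4 = 1/32 = P(P=1,Q=2) ✓
  P(P=2)·P(Q=0) = 13/16 × 7/16 = 91/256 = P(P=2,Q=0) ✓
  P(P=2)·P(Q=1) = 13/16 × 5/16 = 65/256 = P(P=2,Q=1) ✓
  P(P=2)·P(Q=2) = 13/16 × 1/4 = 13/64 = P(P=2,Q=2) ✓

Yes, P and Q are independent: every cell factors, so I(P;Q) = 0 bits.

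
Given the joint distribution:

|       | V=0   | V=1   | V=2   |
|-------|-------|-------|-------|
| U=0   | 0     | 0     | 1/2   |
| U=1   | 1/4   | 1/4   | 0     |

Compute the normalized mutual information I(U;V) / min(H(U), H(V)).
Marginal P(U) (row sums):
  P(U=0) = 0 + 0 + 1/2 = 1/2
  P(U=1) = 1/4 + 1/4 + 0 = 1/2
Marginal P(V) (column sums):
  P(V=0) = 0 + 1/4 = 1/4
  P(V=1) = 0 + 1/4 = 1/4
  P(V=2) = 1/2 + 0 = 1/2

H(U) = -[(1/2)·log₂(1/2) + (1/2)·log₂(1/2)]
  = 0.5000 + 0.5000
  = 1.0000 bits
H(V) = -[(1/4)·log₂(1/4) + (1/4)·log₂(1/4) + (1/2)·log₂(1/2)]
  = 0.5000 + 0.5000 + 0.5000
  = 1.5000 bits
H(U,V) = -[(1/2)·log₂(1/2) + (1/4)·log₂(1/4) + (1/4)·log₂(1/4)]
  = 0.5000 + 0.5000 + 0.5000
  = 1.5000 bits

I(U;V) = H(U) + H(V) - H(U,V)
  = 1.0000 + 1.5000 - 1.5000
  = 1.0000 bits

min(H(U), H(V)) = min(1.0000, 1.5000) = 1.0000 bits
Normalized MI = 1.0000 / 1.0000 = 1.0000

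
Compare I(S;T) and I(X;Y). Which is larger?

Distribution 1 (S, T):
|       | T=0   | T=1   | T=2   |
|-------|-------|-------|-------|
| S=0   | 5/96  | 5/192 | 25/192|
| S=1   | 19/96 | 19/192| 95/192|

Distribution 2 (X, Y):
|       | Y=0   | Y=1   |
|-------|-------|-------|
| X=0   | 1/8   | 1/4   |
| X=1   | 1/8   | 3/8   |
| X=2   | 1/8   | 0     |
Distribution 1 (S, T):
Marginal P(S) (row sums):
  P(S=0) = 5/96 + 5/192 + 25/192 = 5/24
  P(S=1) = 19/96 + 19/192 + 95/192 = 19/24
Marginal P(T) (column sums):
  P(T=0) = 5/96 + 19/96 = 1/4
  P(T=1) = 5/192 + 19/192 = 1/8
  P(T=2) = 25/192 + 95/192 = 5/8

H(S) = -[(5/24)·log₂(5/24) + (19/24)·log₂(19/24)]
  = 0.4715 + 0.2668
  = 0.7383 bits
H(T) = -[(1/4)·log₂(1/4) + (1/8)·log₂(1/8) + (5/8)·log₂(5/8)]
  = 0.5000 + 0.3750 + 0.4238
  = 1.2988 bits
H(S,T) = -[(5/96)·log₂(5/96) + (5/192)·log₂(5/192) + (25/192)·log₂(25/192) + (19/96)·log₂(19/96) + (19/192)·log₂(19/192) + (95/192)·log₂(95/192)]
  = 0.2220 + 0.1371 + 0.3830 + 0.4625 + 0.3302 + 0.5023
  = 2.0371 bits

I(S;T) = H(S) + H(T) - H(S,T)
  = 0.7383 + 1.2988 - 2.0371
  = 0.0000 bits

Distribution 2 (X, Y):
Marginal P(X) (row sums):
  P(X=0) = 1/8 + 1/4 = 3/8
  P(X=1) = 1/8 + 3/8 = 1/2
  P(X=2) = 1/8 + 0 = 1/8
Marginal P(Y) (column sums):
  P(Y=0) = 1/8 + 1/8 + 1/8 = 3/8
  P(Y=1) = 1/4 + 3/8 + 0 = 5/8

H(X) = -[(3/8)·log₂(3/8) + (1/2)·log₂(1/2) + (1/8)·log₂(1/8)]
  = 0.5306 + 0.5000 + 0.3750
  = 1.4056 bits
H(Y) = -[(3/8)·log₂(3/8) + (5/8)·log₂(5/8)]
  = 0.5306 + 0.4238
  = 0.9544 bits
H(X,Y) = -[(1/8)·log₂(1/8) + (1/4)·log₂(1/4) + (1/8)·log₂(1/8) + (3/8)·log₂(3/8) + (1/8)·log₂(1/8)]
  = 0.3750 + 0.5000 + 0.3750 + 0.5306 + 0.3750
  = 2.1556 bits

I(X;Y) = H(X) + H(Y) - H(X,Y)
  = 1.4056 + 0.9544 - 2.1556
  = 0.2044 bits

I(X;Y) = 0.2044 bits > I(S;T) = 0.0000 bits, so (X, Y) has the higher mutual information (stronger dependence).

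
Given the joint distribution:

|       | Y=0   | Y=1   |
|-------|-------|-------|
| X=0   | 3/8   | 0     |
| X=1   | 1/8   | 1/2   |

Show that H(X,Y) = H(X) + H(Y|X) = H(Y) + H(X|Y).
Marginal P(X) (row sums):
  P(X=0) = 3/8 + 0 = 3/8
  P(X=1) = 1/8 + 1/2 = 5/8
Marginal P(Y) (column sums):
  P(Y=0) = 3/8 + 1/8 = 1/2
  P(Y=1) = 0 + 1/2 = 1/2

Decomposition 1: H(X) + H(Y|X)
H(X) = -[(3/8)·log₂(3/8) + (5/8)·log₂(5/8)]
  = 0.5306 + 0.4238
  = 0.9544 bits
H(Y|X) = -Σ P(X,Y)·log₂ P(Y|X), where P(Y|X) = P(X,Y) / P(X)
  (cells with P(X,Y) = 0 contribute 0)
  (X=0,Y=0): P(Y|X) = (3/8)/(3/8) = 1;  -(3/8)·log₂(1) = 0.0000
  (X=1,Y=0): P(Y|X) = (1/8)/(5/8) = 1/5;  -(1/8)·log₂(1/5) = 0.2902
  (X=1,Y=1): P(Y|X) = (1/2)/(5/8) = 4/5;  -(1/2)·log₂(4/5) = 0.1610
H(Y|X) = 0.0000 + 0.2902 + 0.1610
  = 0.4512 bits
H(X) + H(Y|X) = 0.9544 + 0.4512 = 1.4056 bits

Decomposition 2: H(Y) + H(X|Y)
H(Y) = -[(1/2)·log₂(1/2) + (1/2)·log₂(1/2)]
  = 0.5000 + 0.5000
  = 1.0000 bits
H(X|Y) = -Σ P(X,Y)·log₂ P(X|Y), where P(X|Y) = P(X,Y) / P(Y)
  (cells with P(X,Y) = 0 contribute 0)
  (X=0,Y=0): P(X|Y) = (3/8)/(1/2) = 3/4;  -(3/8)·log₂(3/4) = 0.1556
  (X=1,Y=0): P(X|Y) = (1/8)/(1/2) = 1/4;  -(1/8)·log₂(1/4) = 0.2500
  (X=1,Y=1): P(X|Y) = (1/2)/(1/2) = 1;  -(1/2)·log₂(1) = 0.0000
H(X|Y) = 0.1556 + 0.2500 + 0.0000
  = 0.4056 bits
H(Y) + H(X|Y) = 1.0000 + 0.4056 = 1.4056 bits

Direct computation of the joint entropy:
H(X,Y) = -[(3/8)·log₂(3/8) + (1/8)·log₂(1/8) + (1/2)·log₂(1/2)]
  = 0.5306 + 0.3750 + 0.5000
  = 1.4056 bits

All three agree: H(X,Y) = 1.4056 bits ✓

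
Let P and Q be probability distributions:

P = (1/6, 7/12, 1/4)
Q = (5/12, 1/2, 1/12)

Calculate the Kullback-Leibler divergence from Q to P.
D(P||Q) = Σ P(i) log₂(P(i)/Q(i))
  i=0: (1/6) × log₂((1/6)/(5/12)) = (1/6) × log₂(2/5) = -0.2203
  i=1: (7/12) × log₂((7/12)/(1/2)) = (7/12) × log₂(7/6) = 0.1297
  i=2: (1/4) × log₂((1/4)/(1/12)) = (1/4) × log₂(3) = 0.3962
D(P||Q) = -0.2203 + 0.1297 + 0.3962
  = 0.3056 bits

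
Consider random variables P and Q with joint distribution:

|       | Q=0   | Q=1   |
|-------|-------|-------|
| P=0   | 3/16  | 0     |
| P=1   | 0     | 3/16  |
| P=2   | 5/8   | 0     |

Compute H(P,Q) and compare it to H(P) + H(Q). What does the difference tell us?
Marginal P(P) (row sums):
  P(P=0) = 3/16 + 0 = 3/16
  P(P=1) = 0 + 3/16 = 3/16
  P(P=2) = 5/8 + 0 = 5/8
Marginal P(Q) (column sums):
  P(Q=0) = 3/16 + 0 + 5/8 = 13/16
  P(Q=1) = 0 + 3/16 + 0 = 3/16

H(P,Q) = -[(3/16)·log₂(3/16) + (3/16)·log₂(3/16) + (5/8)·log₂(5/8)]
  = 0.4528 + 0.4528 + 0.4238
  = 1.3294 bits
H(P) = -[(3/16)·log₂(3/16) + (3/16)·log₂(3/16) + (5/8)·log₂(5/8)]
  = 0.4528 + 0.4528 + 0.4238
  = 1.3294 bits
H(Q) = -[(13/16)·log₂(13/16) + (3/16)·log₂(3/16)]
  = 0.2434 + 0.4528
  = 0.6962 bits

H(P) + H(Q) = 1.3294 + 0.6962 = 2.0256 bits
Difference: H(P) + H(Q) - H(P,Q) = 2.0256 - 1.3294 = 0.6962 bits = I(P;Q)

The difference is the mutual information; it is positive here, so P and Q are dependent (knowing one reduces uncertainty about the other by 0.6962 bits).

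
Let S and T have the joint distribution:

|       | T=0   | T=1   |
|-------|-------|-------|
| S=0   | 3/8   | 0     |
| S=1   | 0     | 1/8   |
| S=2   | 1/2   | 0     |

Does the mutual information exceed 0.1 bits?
Marginal P(S) (row sums):
  P(S=0) = 3/8 + 0 = 3/8
  P(S=1) = 0 + 1/8 = 1/8
  P(S=2) = 1/2 + 0 = 1/2
Marginal P(T) (column sums):
  P(T=0) = 3/8 + 0 + 1/2 = 7/8
  P(T=1) = 0 + 1/8 + 0 = 1/8

H(S) = -[(3/8)·log₂(3/8) + (1/8)·log₂(1/8) + (1/2)·log₂(1/2)]
  = 0.5306 + 0.3750 + 0.5000
  = 1.4056 bits
H(T) = -[(7/8)·log₂(7/8) + (1/8)·log₂(1/8)]
  = 0.1686 + 0.3750
  = 0.5436 bits
H(S,T) = -[(3/8)·log₂(3/8) + (1/8)·log₂(1/8) + (1/2)·log₂(1/2)]
  = 0.5306 + 0.3750 + 0.5000
  = 1.4056 bits

I(S;T) = H(S) + H(T) - H(S,T)
  = 1.4056 + 0.5436 - 1.4056
  = 0.5436 bits

Yes. I(S;T) = 0.5436 bits, which is > 0.1 bits.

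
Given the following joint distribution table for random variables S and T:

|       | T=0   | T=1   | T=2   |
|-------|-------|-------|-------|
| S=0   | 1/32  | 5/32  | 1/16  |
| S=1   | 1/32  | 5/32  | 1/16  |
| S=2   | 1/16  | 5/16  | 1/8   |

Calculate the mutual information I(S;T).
Marginal P(S) (row sums):
  P(S=0) = 1/32 + 5/32 + 1/16 = 1/4
  P(S=1) = 1/32 + 5/32 + 1/16 = 1/4
  P(S=2) = 1/16 + 5/16 + 1/8 = 1/2
Marginal P(T) (column sums):
  P(T=0) = 1/32 + 1/32 + 1/16 = 1/8
  P(T=1) = 5/32 + 5/32 + 5/16 = 5/8
  P(T=2) = 1/16 + 1/16 + 1/8 = 1/4

H(S) = -[(1/4)·log₂(1/4) + (1/4)·log₂(1/4) + (1/2)·log₂(1/2)]
  = 0.5000 + 0.5000 + 0.5000
  = 1.5000 bits
H(T) = -[(1/8)·log₂(1/8) + (5/8)·log₂(5/8) + (1/4)·log₂(1/4)]
  = 0.3750 + 0.4238 + 0.5000
  = 1.2988 bits
H(S,T) = -[(1/32)·log₂(1/32) + (5/32)·log₂(5/32) + (1/16)·log₂(1/16) + (1/32)·log₂(1/32) + (5/32)·log₂(5/32) + (1/16)·log₂(1/16) + (1/16)·log₂(1/16) + (5/16)·log₂(5/16) + (1/8)·log₂(1/8)]
  = 0.1563 + 0.4184 + 0.2500 + 0.1563 + 0.4184 + 0.2500 + 0.2500 + 0.5244 + 0.3750
  = 2.7988 bits

I(S;T) = H(S) + H(T) - H(S,T)
  = 1.5000 + 1.2988 - 2.7988
  = 0.0000 bits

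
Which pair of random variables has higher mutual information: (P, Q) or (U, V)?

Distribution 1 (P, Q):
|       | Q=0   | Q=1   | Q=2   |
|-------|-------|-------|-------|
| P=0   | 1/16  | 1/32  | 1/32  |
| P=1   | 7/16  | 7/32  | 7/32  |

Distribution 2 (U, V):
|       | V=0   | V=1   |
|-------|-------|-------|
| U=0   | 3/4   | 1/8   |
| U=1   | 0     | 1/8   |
Distribution 1 (P, Q):
Marginal P(P) (row sums):
  P(P=0) = 1/16 + 1/32 + 1/32 = 1/8
  P(P=1) = 7/16 + 7/32 + 7/32 = 7/8
Marginal P(Q) (column sums):
  P(Q=0) = 1/16 + 7/16 = 1/2
  P(Q=1) = 1/32 + 7/32 = 1/4
  P(Q=2) = 1/32 + 7/32 = 1/4

H(P) = -[(1/8)·log₂(1/8) + (7/8)·log₂(7/8)]
  = 0.3750 + 0.1686
  = 0.5436 bits
H(Q) = -[(1/2)·log₂(1/2) + (1/4)·log₂(1/4) + (1/4)·log₂(1/4)]
  = 0.5000 + 0.5000 + 0.5000
  = 1.5000 bits
H(P,Q) = -[(1/16)·log₂(1/16) + (1/32)·log₂(1/32) + (1/32)·log₂(1/32) + (7/16)·log₂(7/16) + (7/32)·log₂(7/32) + (7/32)·log₂(7/32)]
  = 0.2500 + 0.1563 + 0.1563 + 0.5218 + 0.4796 + 0.4796
  = 2.0436 bits

I(P;Q) = H(P) + H(Q) - H(P,Q)
  = 0.5436 + 1.5000 - 2.0436
  = 0.0000 bits

Distribution 2 (U, V):
Marginal P(U) (row sums):
  P(U=0) = 3/4 + 1/8 = 7/8
  P(U=1) = 0 + 1/8 = 1/8
Marginal P(V) (column sums):
  P(V=0) = 3/4 + 0 = 3/4
  P(V=1) = 1/8 + 1/8 = 1/4

H(U) = -[(7/8)·log₂(7/8) + (1/8)·log₂(1/8)]
  = 0.1686 + 0.3750
  = 0.5436 bits
H(V) = -[(3/4)·log₂(3/4) + (1/4)·log₂(1/4)]
  = 0.3113 + 0.5000
  = 0.8113 bits
H(U,V) = -[(3/4)·log₂(3/4) + (1/8)·log₂(1/8) + (1/8)·log₂(1/8)]
  = 0.3113 + 0.3750 + 0.3750
  = 1.0613 bits

I(U;V) = H(U) + H(V) - H(U,V)
  = 0.5436 + 0.8113 - 1.0613
  = 0.2936 bits

I(U;V) = 0.2936 bits > I(P;Q) = 0.0000 bits, so (U, V) has the higher mutual information (stronger dependence).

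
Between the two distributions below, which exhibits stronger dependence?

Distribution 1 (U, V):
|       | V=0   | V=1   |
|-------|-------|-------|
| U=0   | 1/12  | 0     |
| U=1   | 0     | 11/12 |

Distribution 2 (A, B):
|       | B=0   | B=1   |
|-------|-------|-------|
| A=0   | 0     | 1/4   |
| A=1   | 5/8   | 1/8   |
Distribution 1 (U, V):
Marginal P(U) (row sums):
  P(U=0) = 1/12 + 0 = 1/12
  P(U=1) = 0 + 11/12 = 11/12
Marginal P(V) (column sums):
  P(V=0) = 1/12 + 0 = 1/12
  P(V=1) = 0 + 11/12 = 11/12

H(U) = -[(1/12)·log₂(1/12) + (11/12)·log₂(11/12)]
  = 0.2987 + 0.1151
  = 0.4138 bits
H(V) = -[(1/12)·log₂(1/12) + (11/12)·log₂(11/12)]
  = 0.2987 + 0.1151
  = 0.4138 bits
H(U,V) = -[(1/12)·log₂(1/12) + (11/12)·log₂(11/12)]
  = 0.2987 + 0.1151
  = 0.4138 bits

I(U;V) = H(U) + H(V) - H(U,V)
  = 0.4138 + 0.4138 - 0.4138
  = 0.4138 bits

Distribution 2 (A, B):
Marginal P(A) (row sums):
  P(A=0) = 0 + 1/4 = 1/4
  P(A=1) = 5/8 + 1/8 = 3/4
Marginal P(B) (column sums):
  P(B=0) = 0 + 5/8 = 5/8
  P(B=1) = 1/4 + 1/8 = 3/8

H(A) = -[(1/4)·log₂(1/4) + (3/4)·log₂(3/4)]
  = 0.5000 + 0.3113
  = 0.8113 bits
H(B) = -[(5/8)·log₂(5/8) + (3/8)·log₂(3/8)]
  = 0.4238 + 0.5306
  = 0.9544 bits
H(A,B) = -[(1/4)·log₂(1/4) + (5/8)·log₂(5/8) + (1/8)·log₂(1/8)]
  = 0.5000 + 0.4238 + 0.3750
  = 1.2988 bits

I(A;B) = H(A) + H(B) - H(A,B)
  = 0.8113 + 0.9544 - 1.2988
  = 0.4669 bits

I(A;B) = 0.4669 bits > I(U;V) = 0.4138 bits, so (A, B) has the higher mutual information (stronger dependence).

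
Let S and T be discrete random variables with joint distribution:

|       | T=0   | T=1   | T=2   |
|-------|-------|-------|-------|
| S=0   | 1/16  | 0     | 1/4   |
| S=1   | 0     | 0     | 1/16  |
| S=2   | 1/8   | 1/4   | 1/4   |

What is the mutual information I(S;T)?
Marginal P(S) (row sums):
  P(S=0) = 1/16 + 0 + 1/4 = 5/16
  P(S=1) = 0 + 0 + 1/16 = 1/16
  P(S=2) = 1/8 + 1/4 + 1/4 = 5/8
Marginal P(T) (column sums):
  P(T=0) = 1/16 + 0 + 1/8 = 3/16
  P(T=1) = 0 + 0 + 1/4 = 1/4
  P(T=2) = 1/4 + 1/16 + 1/4 = 9/16

H(S) = -[(5/16)·log₂(5/16) + (1/16)·log₂(1/16) + (5/8)·log₂(5/8)]
  = 0.5244 + 0.2500 + 0.4238
  = 1.1982 bits
H(T) = -[(3/16)·log₂(3/16) + (1/4)·log₂(1/4) + (9/16)·log₂(9/16)]
  = 0.4528 + 0.5000 + 0.4669
  = 1.4197 bits
H(S,T) = -[(1/16)·log₂(1/16) + (1/4)·log₂(1/4) + (1/16)·log₂(1/16) + (1/8)·log₂(1/8) + (1/4)·log₂(1/4) + (1/4)·log₂(1/4)]
  = 0.2500 + 0.5000 + 0.2500 + 0.3750 + 0.5000 + 0.5000
  = 2.3750 bits

I(S;T) = H(S) + H(T) - H(S,T)
  = 1.1982 + 1.4197 - 2.3750
  = 0.2429 bits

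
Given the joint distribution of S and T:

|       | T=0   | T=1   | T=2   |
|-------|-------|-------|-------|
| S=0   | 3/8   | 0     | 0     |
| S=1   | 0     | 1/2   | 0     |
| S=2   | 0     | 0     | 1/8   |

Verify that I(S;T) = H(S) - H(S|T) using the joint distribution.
Left side, from I(S;T) = H(S) + H(T) - H(S,T):
Marginal P(S) (row sums):
  P(S=0) = 3/8 + 0 + 0 = 3/8
  P(S=1) = 0 + 1/2 + 0 = 1/2
  P(S=2) = 0 + 0 + 1/8 = 1/8
Marginal P(T) (column sums):
  P(T=0) = 3/8 + 0 + 0 = 3/8
  P(T=1) = 0 + 1/2 + 0 = 1/2
  P(T=2) = 0 + 0 + 1/8 = 1/8

H(S) = -[(3/8)·log₂(3/8) + (1/2)·log₂(1/2) + (1/8)·log₂(1/8)]
  = 0.5306 + 0.5000 + 0.3750
  = 1.4056 bits
H(T) = -[(3/8)·log₂(3/8) + (1/2)·log₂(1/2) + (1/8)·log₂(1/8)]
  = 0.5306 + 0.5000 + 0.3750
  = 1.4056 bits
H(S,T) = -[(3/8)·log₂(3/8) + (1/2)·log₂(1/2) + (1/8)·log₂(1/8)]
  = 0.5306 + 0.5000 + 0.3750
  = 1.4056 bits

I(S;T) = H(S) + H(T) - H(S,T)
  = 1.4056 + 1.4056 - 1.4056
  = 1.4056 bits

Right side, with H(S|T) computed directly from the conditional probabilities:
H(S|T) = -Σ P(S,T)·log₂ P(S|T), where P(S|T) = P(S,T) / P(T)
  (cells with P(S,T) = 0 contribute 0)
  (S=0,T=0): P(S|T) = (3/8)/(3/8) = 1;  -(3/8)·log₂(1) = 0.0000
  (S=1,T=1): P(S|T) = (1/2)/(1/2) = 1;  -(1/2)·log₂(1) = 0.0000
  (S=2,T=2): P(S|T) = (1/8)/(1/8) = 1;  -(1/8)·log₂(1) = 0.0000
H(S|T) = 0.0000 + 0.0000 + 0.0000
  = 0.0000 bits
H(S) - H(S|T) = 1.4056 - 0.0000 = 1.4056 bits

Both sides equal 1.4056 bits, so I(S;T) = H(S) - H(S|T) ✓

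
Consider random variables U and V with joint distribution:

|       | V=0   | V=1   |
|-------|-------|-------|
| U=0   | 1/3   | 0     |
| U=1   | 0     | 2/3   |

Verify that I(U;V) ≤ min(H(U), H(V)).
Marginal P(U) (row sums):
  P(U=0) = 1/3 + 0 = 1/3
  P(U=1) = 0 + 2/3 = 2/3
Marginal P(V) (column sums):
  P(V=0) = 1/3 + 0 = 1/3
  P(V=1) = 0 + 2/3 = 2/3

H(U) = -[(1/3)·log₂(1/3) + (2/3)·log₂(2/3)]
  = 0.5283 + 0.3900
  = 0.9183 bits
H(V) = -[(1/3)·log₂(1/3) + (2/3)·log₂(2/3)]
  = 0.5283 + 0.3900
  = 0.9183 bits
H(U,V) = -[(1/3)·log₂(1/3) + (2/3)·log₂(2/3)]
  = 0.5283 + 0.3900
  = 0.9183 bits

I(U;V) = H(U) + H(V) - H(U,V)
  = 0.9183 + 0.9183 - 0.9183
  = 0.9183 bits

min(H(U), H(V)) = min(0.9183, 0.9183) = 0.9183 bits
Since 0.9183 ≤ 0.9183, the bound is satisfied ✓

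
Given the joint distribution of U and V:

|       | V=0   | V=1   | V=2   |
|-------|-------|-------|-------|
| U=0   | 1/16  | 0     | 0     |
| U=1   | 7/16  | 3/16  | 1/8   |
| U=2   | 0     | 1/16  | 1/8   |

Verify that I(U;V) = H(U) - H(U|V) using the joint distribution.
Left side, from I(U;V) = H(U) + H(V) - H(U,V):
Marginal P(U) (row sums):
  P(U=0) = 1/16 + 0 + 0 = 1/16
  P(U=1) = 7/16 + 3/16 + 1/8 = 3/4
  P(U=2) = 0 + 1/16 + 1/8 = 3/16
Marginal P(V) (column sums):
  P(V=0) = 1/16 + 7/16 + 0 = 1/2
  P(V=1) = 0 + 3/16 + 1/16 = 1/4
  P(V=2) = 0 + 1/8 + 1/8 = 1/4

H(U) = -[(1/16)·log₂(1/16) + (3/4)·log₂(3/4) + (3/16)·log₂(3/16)]
  = 0.2500 + 0.3113 + 0.4528
  = 1.0141 bits
H(V) = -[(1/2)·log₂(1/2) + (1/4)·log₂(1/4) + (1/4)·log₂(1/4)]
  = 0.5000 + 0.5000 + 0.5000
  = 1.5000 bits
H(U,V) = -[(1/16)·log₂(1/16) + (7/16)·log₂(7/16) + (3/16)·log₂(3/16) + (1/8)·log₂(1/8) + (1/16)·log₂(1/16) + (1/8)·log₂(1/8)]
  = 0.2500 + 0.5218 + 0.4528 + 0.3750 + 0.2500 + 0.3750
  = 2.2246 bits

I(U;V) = H(U) + H(V) - H(U,V)
  = 1.0141 + 1.5000 - 2.2246
  = 0.2895 bits

Right side, with H(U|V) computed directly from the conditional probabilities:
H(U|V) = -Σ P(U,V)·log₂ P(U|V), where P(U|V) = P(U,V) / P(V)
  (cells with P(U,V) = 0 contribute 0)
  (U=0,V=0): P(U|V) = (1/16)/(1/2) = 1/8;  -(1/16)·log₂(1/8) = 0.1875
  (U=1,V=0): P(U|V) = (7/16)/(1/2) = 7/8;  -(7/16)·log₂(7/8) = 0.0843
  (U=1,V=1): P(U|V) = (3/16)/(1/4) = 3/4;  -(3/16)·log₂(3/4) = 0.0778
  (U=1,V=2): P(U|V) = (1/8)/(1/4) = 1/2;  -(1/8)·log₂(1/2) = 0.1250
  (U=2,V=1): P(U|V) = (1/16)/(1/4) = 1/4;  -(1/16)·log₂(1/4) = 0.1250
  (U=2,V=2): P(U|V) = (1/8)/(1/4) = 1/2;  -(1/8)·log₂(1/2) = 0.1250
H(U|V) = 0.1875 + 0.0843 + 0.0778 + 0.1250 + 0.1250 + 0.1250
  = 0.7246 bits
H(U) - H(U|V) = 1.0141 - 0.7246 = 0.2895 bits

Both sides equal 0.2895 bits, so I(U;V) = H(U) - H(U|V) ✓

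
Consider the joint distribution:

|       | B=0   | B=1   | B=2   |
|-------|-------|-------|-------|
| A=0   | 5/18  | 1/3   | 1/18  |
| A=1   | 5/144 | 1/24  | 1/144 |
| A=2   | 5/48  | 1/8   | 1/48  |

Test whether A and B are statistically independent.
Marginal P(A) (row sums):
  P(A=0) = 5/18 + 1/3 + 1/18 = 2/3
  P(A=1) = 5/144 + 1/24 + 1/144 = 1/12
  P(A=2) = 5/48 + 1/8 + 1/48 = 1/4
Marginal P(B) (column sums):
  P(B=0) = 5/18 + 5/144 + 5/48 = 5/12
  P(B=1) = 1/3 + 1/24 + 1/8 = 1/2
  P(B=2) = 1/18 + 1/144 + 1/48 = 1/12

A and B are independent iff P(A=i,B=j) = P(A=i)·P(B=j) for every cell.
  P(A=0)·P(B=0) = 2/3 × 5/12 = 5/18 = P(A=0,B=0) ✓
  P(A=0)·P(B=1) = 2/3 × 1/2 = 1/3 = P(A=0,B=1) ✓
  P(A=0)·P(B=2) = 2/3 × 1/12 = 1/18 = P(A=0,B=2) ✓
  P(A=1)·P(B=0) = 1/12 × 5/12 = 5/144 = P(A=1,B=0) ✓
  P(A=1)·P(B=1) = 1/12 × 1/2 = 1/24 = P(A=1,B=1) ✓
  P(A=1)·P(B=2) = 1/12 × 1/12 = 1/144 = P(A=1,B=2) ✓
  P(A=2)·P(B=0) = 1/4 × 5/12 = 5/48 = P(A=2,B=0) ✓
  P(A=2)·P(B=1) = 1/4 × 1/2 = 1/8 = P(A=2,B=1) ✓
  P(A=2)·P(B=2) = 1/4 × 1/12 = 1/48 = P(A=2,B=2) ✓

Yes, A and B are independent: every cell factors, so I(A;B) = 0 bits.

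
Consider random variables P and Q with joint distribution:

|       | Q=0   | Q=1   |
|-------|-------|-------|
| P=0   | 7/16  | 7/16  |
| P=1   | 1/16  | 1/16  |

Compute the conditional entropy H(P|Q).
Marginal P(Q) (column sums):
  P(Q=0) = 7/16 + 1/16 = 1/2
  P(Q=1) = 7/16 + 1/16 = 1/2

H(P|Q) = -Σ P(P,Q)·log₂ P(P|Q), where P(P|Q) = P(P,Q) / P(Q)
  (P=0,Q=0): P(P|Q) = (7/16)/(1/2) = 7/8;  -(7/16)·log₂(7/8) = 0.0843
  (P=0,Q=1): P(P|Q) = (7/16)/(1/2) = 7/8;  -(7/16)·log₂(7/8) = 0.0843
  (P=1,Q=0): P(P|Q) = (1/16)/(1/2) = 1/8;  -(1/16)·log₂(1/8) = 0.1875
  (P=1,Q=1): P(P|Q) = (1/16)/(1/2) = 1/8;  -(1/16)·log₂(1/8) = 0.1875
H(P|Q) = 0.0843 + 0.0843 + 0.1875 + 0.1875
  = 0.5436 bits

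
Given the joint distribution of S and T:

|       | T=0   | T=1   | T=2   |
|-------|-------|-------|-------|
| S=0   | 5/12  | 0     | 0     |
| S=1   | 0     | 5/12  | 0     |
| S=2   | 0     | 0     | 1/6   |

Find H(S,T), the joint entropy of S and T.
H(S,T) = -Σ P(S,T) log₂ P(S,T), summed over the non-zero cells:
H(S,T) = -[(5/12)·log₂(5/12) + (5/12)·log₂(5/12) + (1/6)·log₂(1/6)]
  = 0.5263 + 0.5263 + 0.4308
  = 1.4834 bits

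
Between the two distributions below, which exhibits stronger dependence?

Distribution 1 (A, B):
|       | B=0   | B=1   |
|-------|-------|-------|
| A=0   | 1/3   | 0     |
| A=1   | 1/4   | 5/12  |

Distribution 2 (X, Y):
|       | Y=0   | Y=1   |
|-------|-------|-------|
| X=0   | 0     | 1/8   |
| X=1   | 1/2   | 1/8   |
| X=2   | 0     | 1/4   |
Distribution 1 (A, B):
Marginal P(A) (row sums):
  P(A=0) = 1/3 + 0 = 1/3
  P(A=1) = 1/4 + 5/12 = 2/3
Marginal P(B) (column sums):
  P(B=0) = 1/3 + 1/4 = 7/12
  P(B=1) = 0 + 5/12 = 5/12

H(A) = -[(1/3)·log₂(1/3) + (2/3)·log₂(2/3)]
  = 0.5283 + 0.3900
  = 0.9183 bits
H(B) = -[(7/12)·log₂(7/12) + (5/12)·log₂(5/12)]
  = 0.4536 + 0.5263
  = 0.9799 bits
H(A,B) = -[(1/3)·log₂(1/3) + (1/4)·log₂(1/4) + (5/12)·log₂(5/12)]
  = 0.5283 + 0.5000 + 0.5263
  = 1.5546 bits

I(A;B) = H(A) + H(B) - H(A,B)
  = 0.9183 + 0.9799 - 1.5546
  = 0.3436 bits

Distribution 2 (X, Y):
Marginal P(X) (row sums):
  P(X=0) = 0 + 1/8 = 1/8
  P(X=1) = 1/2 + 1/8 = 5/8
  P(X=2) = 0 + 1/4 = 1/4
Marginal P(Y) (column sums):
  P(Y=0) = 0 + 1/2 + 0 = 1/2
  P(Y=1) = 1/8 + 1/8 + 1/4 = 1/2

H(X) = -[(1/8)·log₂(1/8) + (5/8)·log₂(5/8) + (1/4)·log₂(1/4)]
  = 0.3750 + 0.4238 + 0.5000
  = 1.2988 bits
H(Y) = -[(1/2)·log₂(1/2) + (1/2)·log₂(1/2)]
  = 0.5000 + 0.5000
  = 1.0000 bits
H(X,Y) = -[(1/8)·log₂(1/8) + (1/2)·log₂(1/2) + (1/8)·log₂(1/8) + (1/4)·log₂(1/4)]
  = 0.3750 + 0.5000 + 0.3750 + 0.5000
  = 1.7500 bits

I(X;Y) = H(X) + H(Y) - H(X,Y)
  = 1.2988 + 1.0000 - 1.7500
  = 0.5488 bits

I(X;Y) = 0.5488 bits > I(A;B) = 0.3436 bits, so (X, Y) has the higher mutual information (stronger dependence).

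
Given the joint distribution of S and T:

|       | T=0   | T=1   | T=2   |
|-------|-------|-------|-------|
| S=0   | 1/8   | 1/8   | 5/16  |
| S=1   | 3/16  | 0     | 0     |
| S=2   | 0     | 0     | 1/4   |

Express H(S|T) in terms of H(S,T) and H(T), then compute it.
H(S|T) = H(S,T) - H(T)

Marginal P(T) (column sums):
  P(T=0) = 1/8 + 3/16 + 0 = 5/16
  P(T=1) = 1/8 + 0 + 0 = 1/8
  P(T=2) = 5/16 + 0 + 1/4 = 9/16

H(S,T) = -[(1/8)·log₂(1/8) + (1/8)·log₂(1/8) + (5/16)·log₂(5/16) + (3/16)·log₂(3/16) + (1/4)·log₂(1/4)]
  = 0.3750 + 0.3750 + 0.5244 + 0.4528 + 0.5000
  = 2.2272 bits
H(T) = -[(5/16)·log₂(5/16) + (1/8)·log₂(1/8) + (9/16)·log₂(9/16)]
  = 0.5244 + 0.3750 + 0.4669
  = 1.3663 bits

H(S|T) = 2.2272 - 1.3663 = 0.8609 bits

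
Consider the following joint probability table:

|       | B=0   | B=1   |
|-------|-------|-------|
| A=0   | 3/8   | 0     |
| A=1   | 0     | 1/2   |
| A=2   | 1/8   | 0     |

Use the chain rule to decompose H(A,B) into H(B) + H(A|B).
By the chain rule: H(A,B) = H(B) + H(A|B)

Marginal P(B) (column sums):
  P(B=0) = 3/8 + 0 + 1/8 = 1/2
  P(B=1) = 0 + 1/2 + 0 = 1/2
H(B) = -[(1/2)·log₂(1/2) + (1/2)·log₂(1/2)]
  = 0.5000 + 0.5000
  = 1.0000 bits
H(A|B) = -Σ P(A,B)·log₂ P(A|B), where P(A|B) = P(A,B) / P(B)
  (cells with P(A,B) = 0 contribute 0)
  (A=0,B=0): P(A|B) = (3/8)/(1/2) = 3/4;  -(3/8)·log₂(3/4) = 0.1556
  (A=1,B=1): P(A|B) = (1/2)/(1/2) = 1;  -(1/2)·log₂(1) = 0.0000
  (A=2,B=0): P(A|B) = (1/8)/(1/2) = 1/4;  -(1/8)·log₂(1/4) = 0.2500
H(A|B) = 0.1556 + 0.0000 + 0.2500
  = 0.4056 bits

H(A,B) = H(B) + H(A|B) = 1.0000 + 0.4056 = 1.4056 bits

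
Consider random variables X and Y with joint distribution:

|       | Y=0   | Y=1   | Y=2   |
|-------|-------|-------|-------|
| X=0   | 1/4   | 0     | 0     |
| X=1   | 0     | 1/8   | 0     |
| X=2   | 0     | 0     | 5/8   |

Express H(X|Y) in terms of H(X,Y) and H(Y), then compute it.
H(X|Y) = H(X,Y) - H(Y)

Marginal P(Y) (column sums):
  P(Y=0) = 1/4 + 0 + 0 = 1/4
  P(Y=1) = 0 + 1/8 + 0 = 1/8
  P(Y=2) = 0 + 0 + 5/8 = 5/8

H(X,Y) = -[(1/4)·log₂(1/4) + (1/8)·log₂(1/8) + (5/8)·log₂(5/8)]
  = 0.5000 + 0.3750 + 0.4238
  = 1.2988 bits
H(Y) = -[(1/4)·log₂(1/4) + (1/8)·log₂(1/8) + (5/8)·log₂(5/8)]
  = 0.5000 + 0.3750 + 0.4238
  = 1.2988 bits

H(X|Y) = 1.2988 - 1.2988 = 0.0000 bits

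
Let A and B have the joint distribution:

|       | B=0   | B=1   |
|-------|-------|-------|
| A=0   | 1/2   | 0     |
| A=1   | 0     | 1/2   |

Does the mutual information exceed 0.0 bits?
Marginal P(A) (row sums):
  P(A=0) = 1/2 + 0 = 1/2
  P(A=1) = 0 + 1/2 = 1/2
Marginal P(B) (column sums):
  P(B=0) = 1/2 + 0 = 1/2
  P(B=1) = 0 + 1/2 = 1/2

H(A) = -[(1/2)·log₂(1/2) + (1/2)·log₂(1/2)]
  = 0.5000 + 0.5000
  = 1.0000 bits
H(B) = -[(1/2)·log₂(1/2) + (1/2)·log₂(1/2)]
  = 0.5000 + 0.5000
  = 1.0000 bits
H(A,B) = -[(1/2)·log₂(1/2) + (1/2)·log₂(1/2)]
  = 0.5000 + 0.5000
  = 1.0000 bits

I(A;B) = H(A) + H(B) - H(A,B)
  = 1.0000 + 1.0000 - 1.0000
  = 1.0000 bits

Yes. I(A;B) = 1.0000 bits, which is > 0.0 bits.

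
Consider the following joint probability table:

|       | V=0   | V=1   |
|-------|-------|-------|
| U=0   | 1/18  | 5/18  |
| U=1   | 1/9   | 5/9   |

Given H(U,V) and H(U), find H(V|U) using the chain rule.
From the chain rule: H(U,V) = H(U) + H(V|U)
Therefore: H(V|U) = H(U,V) - H(U)

H(U,V) = -[(1/18)·log₂(1/18) + (5/18)·log₂(5/18) + (1/9)·log₂(1/9) + (5/9)·log₂(5/9)]
  = 0.2317 + 0.5133 + 0.3522 + 0.4711
  = 1.5683 bits
Marginal P(U) (row sums):
  P(U=0) = 1/18 + 5/18 = 1/3
  P(U=1) = 1/9 + 5/9 = 2/3
H(U) = -[(1/3)·log₂(1/3) + (2/3)·log₂(2/3)]
  = 0.5283 + 0.3900
  = 0.9183 bits

H(V|U) = 1.5683 - 0.9183 = 0.6500 bits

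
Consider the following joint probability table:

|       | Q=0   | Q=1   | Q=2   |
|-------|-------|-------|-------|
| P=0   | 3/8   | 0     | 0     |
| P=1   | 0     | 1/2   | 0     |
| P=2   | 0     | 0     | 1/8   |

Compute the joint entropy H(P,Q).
H(P,Q) = -Σ P(P,Q) log₂ P(P,Q), summed over the non-zero cells:
H(P,Q) = -[(3/8)·log₂(3/8) + (1/2)·log₂(1/2) + (1/8)·log₂(1/8)]
  = 0.5306 + 0.5000 + 0.3750
  = 1.4056 bits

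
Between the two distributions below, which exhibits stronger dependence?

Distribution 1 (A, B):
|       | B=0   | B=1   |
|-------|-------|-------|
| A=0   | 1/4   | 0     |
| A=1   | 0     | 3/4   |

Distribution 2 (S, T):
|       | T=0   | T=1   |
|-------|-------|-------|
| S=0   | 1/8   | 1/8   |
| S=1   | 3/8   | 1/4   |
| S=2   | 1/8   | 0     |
Distribution 1 (A, B):
Marginal P(A) (row sums):
  P(A=0) = 1/4 + 0 = 1/4
  P(A=1) = 0 + 3/4 = 3/4
Marginal P(B) (column sums):
  P(B=0) = 1/4 + 0 = 1/4
  P(B=1) = 0 + 3/4 = 3/4

H(A) = -[(1/4)·log₂(1/4) + (3/4)·log₂(3/4)]
  = 0.5000 + 0.3113
  = 0.8113 bits
H(B) = -[(1/4)·log₂(1/4) + (3/4)·log₂(3/4)]
  = 0.5000 + 0.3113
  = 0.8113 bits
H(A,B) = -[(1/4)·log₂(1/4) + (3/4)·log₂(3/4)]
  = 0.5000 + 0.3113
  = 0.8113 bits

I(A;B) = H(A) + H(B) - H(A,B)
  = 0.8113 + 0.8113 - 0.8113
  = 0.8113 bits

Distribution 2 (S, T):
Marginal P(S) (row sums):
  P(S=0) = 1/8 + 1/8 = 1/4
  P(S=1) = 3/8 + 1/4 = 5/8
  P(S=2) = 1/8 + 0 = 1/8
Marginal P(T) (column sums):
  P(T=0) = 1/8 + 3/8 + 1/8 = 5/8
  P(T=1) = 1/8 + 1/4 + 0 = 3/8

H(S) = -[(1/4)·log₂(1/4) + (5/8)·log₂(5/8) + (1/8)·log₂(1/8)]
  = 0.5000 + 0.4238 + 0.3750
  = 1.2988 bits
H(T) = -[(5/8)·log₂(5/8) + (3/8)·log₂(3/8)]
  = 0.4238 + 0.5306
  = 0.9544 bits
H(S,T) = -[(1/8)·log₂(1/8) + (1/8)·log₂(1/8) + (3/8)·log₂(3/8) + (1/4)·log₂(1/4) + (1/8)·log₂(1/8)]
  = 0.3750 + 0.3750 + 0.5306 + 0.5000 + 0.3750
  = 2.1556 bits

I(S;T) = H(S) + H(T) - H(S,T)
  = 1.2988 + 0.9544 - 2.1556
  = 0.0976 bits

I(A;B) = 0.8113 bits > I(S;T) = 0.0976 bits, so (A, B) has the higher mutual information (stronger dependence).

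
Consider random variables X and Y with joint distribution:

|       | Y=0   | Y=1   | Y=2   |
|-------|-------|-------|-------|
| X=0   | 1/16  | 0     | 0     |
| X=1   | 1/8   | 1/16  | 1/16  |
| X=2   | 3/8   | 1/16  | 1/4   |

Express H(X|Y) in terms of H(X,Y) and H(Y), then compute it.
H(X|Y) = H(X,Y) - H(Y)

Marginal P(Y) (column sums):
  P(Y=0) = 1/16 + 1/8 + 3/8 = 9/16
  P(Y=1) = 0 + 1/16 + 1/16 = 1/8
  P(Y=2) = 0 + 1/16 + 1/4 = 5/16

H(X,Y) = -[(1/16)·log₂(1/16) + (1/8)·log₂(1/8) + (1/16)·log₂(1/16) + (1/16)·log₂(1/16) + (3/8)·log₂(3/8) + (1/16)·log₂(1/16) + (1/4)·log₂(1/4)]
  = 0.2500 + 0.3750 + 0.2500 + 0.2500 + 0.5306 + 0.2500 + 0.5000
  = 2.4056 bits
H(Y) = -[(9/16)·log₂(9/16) + (1/8)·log₂(1/8) + (5/16)·log₂(5/16)]
  = 0.4669 + 0.3750 + 0.5244
  = 1.3663 bits

H(X|Y) = 2.4056 - 1.3663 = 1.0393 bits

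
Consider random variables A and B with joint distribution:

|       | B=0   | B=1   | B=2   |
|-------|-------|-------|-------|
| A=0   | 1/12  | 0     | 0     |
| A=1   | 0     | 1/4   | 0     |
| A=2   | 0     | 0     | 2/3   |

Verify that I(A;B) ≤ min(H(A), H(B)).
Marginal P(A) (row sums):
  P(A=0) = 1/12 + 0 + 0 = 1/12
  P(A=1) = 0 + 1/4 + 0 = 1/4
  P(A=2) = 0 + 0 + 2/3 = 2/3
Marginal P(B) (column sums):
  P(B=0) = 1/12 + 0 + 0 = 1/12
  P(B=1) = 0 + 1/4 + 0 = 1/4
  P(B=2) = 0 + 0 + 2/3 = 2/3

H(A) = -[(1/12)·log₂(1/12) + (1/4)·log₂(1/4) + (2/3)·log₂(2/3)]
  = 0.2987 + 0.5000 + 0.3900
  = 1.1887 bits
H(B) = -[(1/12)·log₂(1/12) + (1/4)·log₂(1/4) + (2/3)·log₂(2/3)]
  = 0.2987 + 0.5000 + 0.3900
  = 1.1887 bits
H(A,B) = -[(1/12)·log₂(1/12) + (1/4)·log₂(1/4) + (2/3)·log₂(2/3)]
  = 0.2987 + 0.5000 + 0.3900
  = 1.1887 bits

I(A;B) = H(A) + H(B) - H(A,B)
  = 1.1887 + 1.1887 - 1.1887
  = 1.1887 bits

min(H(A), H(B)) = min(1.1887, 1.1887) = 1.1887 bits
Since 1.1887 ≤ 1.1887, the bound is satisfied ✓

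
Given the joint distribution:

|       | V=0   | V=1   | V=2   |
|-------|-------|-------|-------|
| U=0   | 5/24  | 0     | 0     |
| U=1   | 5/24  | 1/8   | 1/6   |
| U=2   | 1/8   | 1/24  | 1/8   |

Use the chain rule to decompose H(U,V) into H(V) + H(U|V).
By the chain rule: H(U,V) = H(V) + H(U|V)

Marginal P(V) (column sums):
  P(V=0) = 5/24 + 5/24 + 1/8 = 13/24
  P(V=1) = 0 + 1/8 + 1/24 = 1/6
  P(V=2) = 0 + 1/6 + 1/8 = 7/24
H(V) = -[(13/24)·log₂(13/24) + (1/6)·log₂(1/6) + (7/24)·log₂(7/24)]
  = 0.4791 + 0.4308 + 0.5185
  = 1.4284 bits
H(U|V) = -Σ P(U,V)·log₂ P(U|V), where P(U|V) = P(U,V) / P(V)
  (cells with P(U,V) = 0 contribute 0)
  (U=0,V=0): P(U|V) = (5/24)/(13/24) = 5/13;  -(5/24)·log₂(5/13) = 0.2872
  (U=1,V=0): P(U|V) = (5/24)/(13/24) = 5/13;  -(5/24)·log₂(5/13) = 0.2872
  (U=1,V=1): P(U|V) = (1/8)/(1/6) = 3/4;  -(1/8)·log₂(3/4) = 0.0519
  (U=1,V=2): P(U|V) = (1/6)/(7/24) = 4/7;  -(1/6)·log₂(4/7) = 0.1346
  (U=2,V=0): P(U|V) = (1/8)/(13/24) = 3/13;  -(1/8)·log₂(3/13) = 0.2644
  (U=2,V=1): P(U|V) = (1/24)/(1/6) = 1/4;  -(1/24)·log₂(1/4) = 0.0833
  (U=2,V=2): P(U|V) = (1/8)/(7/24) = 3/7;  -(1/8)·log₂(3/7) = 0.1528
H(U|V) = 0.2872 + 0.2872 + 0.0519 + 0.1346 + 0.2644 + 0.0833 + 0.1528
  = 1.2614 bits

H(U,V) = H(V) + H(U|V) = 1.4284 + 1.2614 = 2.6898 bits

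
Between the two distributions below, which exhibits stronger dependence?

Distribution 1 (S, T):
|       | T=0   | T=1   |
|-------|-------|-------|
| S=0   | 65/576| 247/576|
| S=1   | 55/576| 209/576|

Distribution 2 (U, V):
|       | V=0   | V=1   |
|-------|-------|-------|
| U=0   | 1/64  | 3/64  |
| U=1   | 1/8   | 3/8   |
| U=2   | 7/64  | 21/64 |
Distribution 1 (S, T):
Marginal P(S) (row sums):
  P(S=0) = 65/576 + 247/576 = 13/24
  P(S=1) = 55/576 + 209/576 = 11/24
Marginal P(T) (column sums):
  P(T=0) = 65/576 + 55/576 = 5/24
  P(T=1) = 247/576 + 209/576 = 19/24

H(S) = -[(13/24)·log₂(13/24) + (11/24)·log₂(11/24)]
  = 0.4791 + 0.5159
  = 0.9950 bits
H(T) = -[(5/24)·log₂(5/24) + (19/24)·log₂(19/24)]
  = 0.4715 + 0.2668
  = 0.7383 bits
H(S,T) = -[(65/576)·log₂(65/576) + (247/576)·log₂(247/576) + (55/576)·log₂(55/576) + (209/576)·log₂(209/576)]
  = 0.3552 + 0.5238 + 0.3236 + 0.5307
  = 1.7333 bits

I(S;T) = H(S) + H(T) - H(S,T)
  = 0.9950 + 0.7383 - 1.7333
  = 0.0000 bits

Distribution 2 (U, V):
Marginal P(U) (row sums):
  P(U=0) = 1/64 + 3/64 = 1/16
  P(U=1) = 1/8 + 3/8 = 1/2
  P(U=2) = 7/64 + 21/64 = 7/16
Marginal P(V) (column sums):
  P(V=0) = 1/64 + 1/8 + 7/64 = 1/4
  P(V=1) = 3/64 + 3/8 + 21/64 = 3/4

H(U) = -[(1/16)·log₂(1/16) + (1/2)·log₂(1/2) + (7/16)·log₂(7/16)]
  = 0.2500 + 0.5000 + 0.5218
  = 1.2718 bits
H(V) = -[(1/4)·log₂(1/4) + (3/4)·log₂(3/4)]
  = 0.5000 + 0.3113
  = 0.8113 bits
H(U,V) = -[(1/64)·log₂(1/64) + (3/64)·log₂(3/64) + (1/8)·log₂(1/8) + (3/8)·log₂(3/8) + (7/64)·log₂(7/64) + (21/64)·log₂(21/64)]
  = 0.0938 + 0.2070 + 0.3750 + 0.5306 + 0.3492 + 0.5275
  = 2.0831 bits

I(U;V) = H(U) + H(V) - H(U,V)
  = 1.2718 + 0.8113 - 2.0831
  = 0.0000 bits

Both joint tables factor as the product of their marginals, so I(S;T) = I(U;V) = 0 bits: neither is larger (both pairs are independent).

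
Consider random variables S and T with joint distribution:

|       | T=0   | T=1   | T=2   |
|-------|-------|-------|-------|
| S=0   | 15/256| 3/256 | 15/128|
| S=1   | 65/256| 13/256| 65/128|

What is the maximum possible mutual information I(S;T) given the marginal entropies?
The upper bound on mutual information is I(S;T) ≤ min(H(S), H(T)).

Marginal P(S) (row sums):
  P(S=0) = 15/256 + 3/256 + 15/128 = 3/16
  P(S=1) = 65/256 + 13/256 + 65/128 = 13/16
Marginal P(T) (column sums):
  P(T=0) = 15/256 + 65/256 = 5/16
  P(T=1) = 3/256 + 13/256 = 1/16
  P(T=2) = 15/128 + 65/128 = 5/8

H(S) = -[(3/16)·log₂(3/16) + (13/16)·log₂(13/16)]
  = 0.4528 + 0.2434
  = 0.6962 bits
H(T) = -[(5/16)·log₂(5/16) + (1/16)·log₂(1/16) + (5/8)·log₂(5/8)]
  = 0.5244 + 0.2500 + 0.4238
  = 1.1982 bits

Maximum possible I(S;T) = min(0.6962, 1.1982) = 0.6962 bits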